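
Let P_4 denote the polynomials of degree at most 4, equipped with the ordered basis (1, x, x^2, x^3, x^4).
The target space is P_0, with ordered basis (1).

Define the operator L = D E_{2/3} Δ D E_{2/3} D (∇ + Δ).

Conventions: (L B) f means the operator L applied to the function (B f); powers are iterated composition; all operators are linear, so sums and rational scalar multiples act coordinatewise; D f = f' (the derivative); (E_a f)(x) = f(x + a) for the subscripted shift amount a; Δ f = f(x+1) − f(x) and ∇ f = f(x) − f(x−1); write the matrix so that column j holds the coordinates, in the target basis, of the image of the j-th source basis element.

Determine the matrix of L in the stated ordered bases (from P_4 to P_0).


image of 1: 0
image of x: 0
image of x^2: 0
image of x^3: 0
image of x^4: 0
each image's coordinates form column j of the matrix

the matrix is [[0, 0, 0, 0, 0]] (rows listed top to bottom)


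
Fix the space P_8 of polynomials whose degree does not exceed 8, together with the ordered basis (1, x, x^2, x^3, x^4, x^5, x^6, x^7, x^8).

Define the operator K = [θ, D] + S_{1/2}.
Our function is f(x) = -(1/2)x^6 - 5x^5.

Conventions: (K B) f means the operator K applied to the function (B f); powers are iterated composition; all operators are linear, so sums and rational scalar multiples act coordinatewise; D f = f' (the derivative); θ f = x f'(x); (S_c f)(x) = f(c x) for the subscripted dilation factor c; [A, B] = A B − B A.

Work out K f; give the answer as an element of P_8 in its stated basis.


D f = -3x^5 - 25x^4
θ D f = -15x^5 - 100x^4
θ f = -3x^6 - 25x^5
D θ f = -18x^5 - 125x^4
[θ, D] f = 3x^5 + 25x^4
S_{1/2} f = -(1/128)x^6 - (5/32)x^5
([θ, D] + S_{1/2}) f = -(1/128)x^6 + (91/32)x^5 + 25x^4

the image equals g(x) = -(1/128)x^6 + (91/32)x^5 + 25x^4


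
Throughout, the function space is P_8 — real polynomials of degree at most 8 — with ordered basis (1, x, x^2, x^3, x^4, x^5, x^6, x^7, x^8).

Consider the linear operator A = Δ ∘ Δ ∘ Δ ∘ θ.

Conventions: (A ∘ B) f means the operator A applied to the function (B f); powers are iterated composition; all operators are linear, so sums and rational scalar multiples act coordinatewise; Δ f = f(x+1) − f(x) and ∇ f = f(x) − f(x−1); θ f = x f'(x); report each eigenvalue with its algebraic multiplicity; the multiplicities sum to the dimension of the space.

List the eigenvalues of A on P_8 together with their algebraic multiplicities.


image of 1: 0
image of x: 0
image of x^2: 0
image of x^3: 18
image of x^4: 96x + 144
image of x^5: 300x^2 + 900x + 750
image of x^6: 720x^3 + 3240x^2 + 5400x + 3240
image of x^7: 1470x^4 + 8820x^3 + 22050x^2 + 26460x + 12642
image of x^8: 2688x^5 + 20160x^4 + 67200x^3 + 120960x^2 + 115584x + 46368
the matrix is upper triangular; its diagonal is (0, 0, 0, 0, 0, 0, 0, 0, 0)
for a triangular matrix the eigenvalues are the diagonal entries, with algebraic multiplicity their repetition count

λ = 0 (multiplicity 9)


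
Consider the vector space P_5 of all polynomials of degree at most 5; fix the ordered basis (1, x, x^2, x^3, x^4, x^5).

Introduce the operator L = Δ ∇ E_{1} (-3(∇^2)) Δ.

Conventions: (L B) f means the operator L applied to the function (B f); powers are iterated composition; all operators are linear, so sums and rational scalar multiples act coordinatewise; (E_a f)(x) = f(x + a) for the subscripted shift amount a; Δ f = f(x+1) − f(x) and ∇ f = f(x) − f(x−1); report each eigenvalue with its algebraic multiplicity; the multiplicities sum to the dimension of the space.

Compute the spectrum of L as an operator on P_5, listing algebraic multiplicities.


λ = 0 (multiplicity 6)

image of 1: 0
image of x: 0
image of x^2: 0
image of x^3: 0
image of x^4: 0
image of x^5: -360
the matrix is upper triangular; its diagonal is (0, 0, 0, 0, 0, 0)
for a triangular matrix the eigenvalues are the diagonal entries, with algebraic multiplicity their repetition count


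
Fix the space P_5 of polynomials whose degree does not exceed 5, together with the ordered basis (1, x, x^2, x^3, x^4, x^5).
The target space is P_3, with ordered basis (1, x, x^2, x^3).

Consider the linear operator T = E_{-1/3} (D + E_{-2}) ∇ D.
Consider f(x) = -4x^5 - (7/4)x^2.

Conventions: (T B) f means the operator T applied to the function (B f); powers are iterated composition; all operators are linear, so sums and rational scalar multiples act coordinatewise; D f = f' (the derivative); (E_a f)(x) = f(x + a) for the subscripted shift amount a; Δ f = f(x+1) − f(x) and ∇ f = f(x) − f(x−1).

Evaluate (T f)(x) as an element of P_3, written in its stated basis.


the result is g(x) = -80x^3 + 440x^2 - (4640/3)x + 91051/54

D f = -20x^4 - (7/2)x
∇ D f = -80x^3 + 120x^2 - 80x + 33/2
D ∇ D f = -240x^2 + 240x - 80
E_{-2} ∇ D f = -80x^3 + 600x^2 - 1520x + 2593/2
(D + E_{-2}) ∇ D f = -80x^3 + 360x^2 - 1280x + 2433/2
E_{-1/3} ((D + E_{-2}) ∇) D f = -80x^3 + 440x^2 - (4640/3)x + 91051/54


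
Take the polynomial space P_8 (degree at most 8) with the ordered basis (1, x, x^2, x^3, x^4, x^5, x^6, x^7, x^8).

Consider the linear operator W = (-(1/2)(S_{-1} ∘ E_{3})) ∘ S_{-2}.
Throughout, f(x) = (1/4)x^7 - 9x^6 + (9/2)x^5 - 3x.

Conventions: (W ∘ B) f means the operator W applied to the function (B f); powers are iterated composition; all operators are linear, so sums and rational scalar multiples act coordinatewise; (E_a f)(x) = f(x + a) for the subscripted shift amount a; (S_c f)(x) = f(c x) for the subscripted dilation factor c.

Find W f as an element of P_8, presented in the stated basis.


S_{-2} f = -32x^7 - 576x^6 - 144x^5 + 6x
E_{3} S_{-2} f = -32x^7 - 1248x^6 - 16560x^5 - 110160x^4 - 414720x^3 - 902016x^2 - 1061418x - 524862
S_{-1} E_{3} S_{-2} f = 32x^7 - 1248x^6 + 16560x^5 - 110160x^4 + 414720x^3 - 902016x^2 + 1061418x - 524862
(-(1/2)(S_{-1} ∘ E_{3})) S_{-2} f = -16x^7 + 624x^6 - 8280x^5 + 55080x^4 - 207360x^3 + 451008x^2 - 530709x + 262431

g(x) = -16x^7 + 624x^6 - 8280x^5 + 55080x^4 - 207360x^3 + 451008x^2 - 530709x + 262431


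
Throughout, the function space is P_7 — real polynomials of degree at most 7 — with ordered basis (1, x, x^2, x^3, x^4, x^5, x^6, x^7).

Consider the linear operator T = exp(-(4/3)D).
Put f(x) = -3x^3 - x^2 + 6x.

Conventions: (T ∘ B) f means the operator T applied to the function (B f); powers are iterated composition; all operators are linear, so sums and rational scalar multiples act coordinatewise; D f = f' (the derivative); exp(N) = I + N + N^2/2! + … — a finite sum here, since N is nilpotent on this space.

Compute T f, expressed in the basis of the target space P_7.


order-1 term: 12x^2 + (8/3)x - 8
order-2 term: -16x - 16/9
order-3 term: 64/9
the series for exp(-(4/3)D) f terminates at order 3
exp(-(4/3)D) f = -3x^3 + 11x^2 - (22/3)x - 8/3

the result is g(x) = -3x^3 + 11x^2 - (22/3)x - 8/3


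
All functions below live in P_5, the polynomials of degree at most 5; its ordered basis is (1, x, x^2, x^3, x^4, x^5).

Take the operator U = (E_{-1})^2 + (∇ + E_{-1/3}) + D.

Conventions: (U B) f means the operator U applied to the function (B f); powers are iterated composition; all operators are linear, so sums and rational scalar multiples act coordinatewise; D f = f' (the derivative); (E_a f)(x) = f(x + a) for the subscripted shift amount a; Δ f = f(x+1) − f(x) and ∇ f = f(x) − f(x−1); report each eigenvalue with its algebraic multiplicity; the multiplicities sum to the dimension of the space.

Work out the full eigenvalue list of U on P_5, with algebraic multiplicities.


λ = 2 (multiplicity 6)

image of 1: 2
image of x: 2x - 1/3
image of x^2: 2x^2 - (2/3)x + 28/9
image of x^3: 2x^3 - x^2 + (28/3)x - 190/27
image of x^4: 2x^4 - (4/3)x^3 + (56/3)x^2 - (760/27)x + 1216/81
image of x^5: 2x^5 - (5/3)x^4 + (280/9)x^3 - (1900/27)x^2 + (6080/81)x - 7534/243
the matrix is upper triangular; its diagonal is (2, 2, 2, 2, 2, 2)
for a triangular matrix the eigenvalues are the diagonal entries, with algebraic multiplicity their repetition count


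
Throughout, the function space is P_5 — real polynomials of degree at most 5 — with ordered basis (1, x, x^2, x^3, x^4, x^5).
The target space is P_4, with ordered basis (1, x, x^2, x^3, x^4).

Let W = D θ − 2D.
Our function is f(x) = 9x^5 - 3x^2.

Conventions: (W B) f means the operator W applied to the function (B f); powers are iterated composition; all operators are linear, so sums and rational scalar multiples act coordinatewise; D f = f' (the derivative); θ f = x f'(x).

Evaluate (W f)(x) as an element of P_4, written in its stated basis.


θ f = 45x^5 - 6x^2
D θ f = 225x^4 - 12x
D f = 45x^4 - 6x
(-2D) f = -90x^4 + 12x
(D θ − 2D) f = 135x^4

the result is g(x) = 135x^4


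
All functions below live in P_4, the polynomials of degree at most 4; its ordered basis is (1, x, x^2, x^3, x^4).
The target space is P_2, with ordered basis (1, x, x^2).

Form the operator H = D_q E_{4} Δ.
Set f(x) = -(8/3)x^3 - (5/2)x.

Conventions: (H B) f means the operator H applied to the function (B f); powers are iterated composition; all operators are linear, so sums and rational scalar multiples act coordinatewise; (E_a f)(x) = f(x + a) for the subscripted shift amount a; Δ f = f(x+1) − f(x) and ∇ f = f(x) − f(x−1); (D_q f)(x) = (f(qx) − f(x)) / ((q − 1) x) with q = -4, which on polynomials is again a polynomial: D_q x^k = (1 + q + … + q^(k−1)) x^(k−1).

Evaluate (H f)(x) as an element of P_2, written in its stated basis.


Δ f = -8x^2 - 8x - 31/6
E_{4} Δ f = -8x^2 - 72x - 991/6
D_q E_{4} Δ f = 24x - 72

the result is g(x) = 24x - 72


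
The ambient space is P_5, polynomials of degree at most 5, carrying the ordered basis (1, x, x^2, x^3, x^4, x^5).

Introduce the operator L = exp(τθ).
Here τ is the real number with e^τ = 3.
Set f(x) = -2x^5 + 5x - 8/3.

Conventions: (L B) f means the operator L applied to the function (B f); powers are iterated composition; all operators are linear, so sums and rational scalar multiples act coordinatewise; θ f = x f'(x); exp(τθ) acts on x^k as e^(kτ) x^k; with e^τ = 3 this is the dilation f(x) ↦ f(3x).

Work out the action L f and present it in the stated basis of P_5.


exp(τθ) x^k = e^(kτ) x^k; with e^τ = 3 this sends x^k to 3^k x^k
x ↦ 3 x
x^5 ↦ 243 x^5
applying this coordinatewise to f: exp(τθ) f = -486x^5 + 15x - 8/3

the result is g(x) = -486x^5 + 15x - 8/3


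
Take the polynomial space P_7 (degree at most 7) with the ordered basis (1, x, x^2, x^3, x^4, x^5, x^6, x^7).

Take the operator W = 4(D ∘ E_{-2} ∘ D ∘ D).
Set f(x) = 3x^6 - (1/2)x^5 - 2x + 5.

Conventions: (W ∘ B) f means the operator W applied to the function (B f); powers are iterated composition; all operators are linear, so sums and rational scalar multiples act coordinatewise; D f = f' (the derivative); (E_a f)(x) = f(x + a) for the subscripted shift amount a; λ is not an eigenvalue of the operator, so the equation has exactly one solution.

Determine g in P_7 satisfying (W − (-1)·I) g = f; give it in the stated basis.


g(x) = 3x^6 - (1/2)x^5 - 1440x^3 + 8760x^2 - 17762x + 46565

write g with unknown coordinates in the stated basis and equate coefficients in (W − (-1)·I) g = f
solving from the highest basis element down gives g = 3x^6 - (1/2)x^5 - 1440x^3 + 8760x^2 - 17762x + 46565
check: W g = 1440x^3 - 8760x^2 + 17760x - 46560
so W g − (-1)·g = 3x^6 - (1/2)x^5 - 2x + 5 = f ✓


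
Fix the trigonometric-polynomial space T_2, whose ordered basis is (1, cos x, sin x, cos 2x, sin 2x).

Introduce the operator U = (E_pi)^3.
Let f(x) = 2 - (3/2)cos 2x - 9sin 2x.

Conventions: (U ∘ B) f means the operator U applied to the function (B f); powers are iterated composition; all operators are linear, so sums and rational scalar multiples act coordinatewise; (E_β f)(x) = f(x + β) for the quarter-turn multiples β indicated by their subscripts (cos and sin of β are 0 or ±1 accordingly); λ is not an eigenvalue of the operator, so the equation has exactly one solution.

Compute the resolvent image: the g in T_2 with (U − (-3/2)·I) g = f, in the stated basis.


g(x) = 4/5 - (3/5)cos 2x - (18/5)sin 2x

write g with unknown coordinates in the stated basis and equate coefficients in (U − (-3/2)·I) g = f
solving from the highest basis element down gives g = 4/5 - (3/5)cos 2x - (18/5)sin 2x
check: U g = 4/5 - (3/5)cos 2x - (18/5)sin 2x
so U g − (-3/2)·g = 2 - (3/2)cos 2x - 9sin 2x = f ✓


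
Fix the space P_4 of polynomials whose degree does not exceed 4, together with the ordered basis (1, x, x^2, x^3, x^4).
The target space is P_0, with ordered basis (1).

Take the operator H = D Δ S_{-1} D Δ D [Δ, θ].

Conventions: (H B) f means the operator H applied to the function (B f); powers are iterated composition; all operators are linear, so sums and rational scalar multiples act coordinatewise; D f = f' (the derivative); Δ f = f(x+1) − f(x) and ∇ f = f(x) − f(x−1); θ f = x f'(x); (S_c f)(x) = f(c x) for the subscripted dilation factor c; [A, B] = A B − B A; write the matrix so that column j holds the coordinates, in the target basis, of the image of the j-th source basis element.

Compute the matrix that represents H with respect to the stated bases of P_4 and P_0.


the matrix is [[0, 0, 0, 0, 0]] (rows listed top to bottom)

image of 1: 0
image of x: 0
image of x^2: 0
image of x^3: 0
image of x^4: 0
each image's coordinates form column j of the matrix


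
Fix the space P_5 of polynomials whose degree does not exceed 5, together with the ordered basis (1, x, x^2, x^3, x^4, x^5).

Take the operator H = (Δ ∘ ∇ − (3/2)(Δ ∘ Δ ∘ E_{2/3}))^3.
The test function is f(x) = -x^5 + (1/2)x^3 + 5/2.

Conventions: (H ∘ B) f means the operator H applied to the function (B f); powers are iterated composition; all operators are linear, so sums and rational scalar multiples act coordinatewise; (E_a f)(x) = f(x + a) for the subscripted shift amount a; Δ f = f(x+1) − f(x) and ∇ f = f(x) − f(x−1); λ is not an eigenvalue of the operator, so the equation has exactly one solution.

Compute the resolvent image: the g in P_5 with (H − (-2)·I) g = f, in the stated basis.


the result is g(x) = -(1/2)x^5 + (1/4)x^3 + 5/4

write g with unknown coordinates in the stated basis and equate coefficients in (H − (-2)·I) g = f
solving from the highest basis element down gives g = -(1/2)x^5 + (1/4)x^3 + 5/4
check: H g = 0
so H g − (-2)·g = -x^5 + (1/2)x^3 + 5/2 = f ✓


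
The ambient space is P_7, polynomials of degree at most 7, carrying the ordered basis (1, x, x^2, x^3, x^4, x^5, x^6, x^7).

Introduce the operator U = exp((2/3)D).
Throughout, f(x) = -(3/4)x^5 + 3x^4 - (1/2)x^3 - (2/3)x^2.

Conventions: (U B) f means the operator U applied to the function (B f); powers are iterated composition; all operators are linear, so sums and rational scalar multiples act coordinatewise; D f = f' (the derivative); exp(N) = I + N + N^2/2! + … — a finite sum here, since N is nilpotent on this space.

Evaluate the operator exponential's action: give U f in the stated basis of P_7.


order-1 term: -(5/2)x^4 + 8x^3 - x^2 - (8/9)x
order-2 term: -(10/3)x^3 + 8x^2 - (2/3)x - 8/27
order-3 term: -(20/9)x^2 + (32/9)x - 4/27
order-4 term: -(20/27)x + 16/27
order-5 term: -8/81
the series for exp((2/3)D) f terminates at order 5
exp((2/3)D) f = -(3/4)x^5 + (1/2)x^4 + (25/6)x^3 + (37/9)x^2 + (34/27)x + 4/81

the result is g(x) = -(3/4)x^5 + (1/2)x^4 + (25/6)x^3 + (37/9)x^2 + (34/27)x + 4/81


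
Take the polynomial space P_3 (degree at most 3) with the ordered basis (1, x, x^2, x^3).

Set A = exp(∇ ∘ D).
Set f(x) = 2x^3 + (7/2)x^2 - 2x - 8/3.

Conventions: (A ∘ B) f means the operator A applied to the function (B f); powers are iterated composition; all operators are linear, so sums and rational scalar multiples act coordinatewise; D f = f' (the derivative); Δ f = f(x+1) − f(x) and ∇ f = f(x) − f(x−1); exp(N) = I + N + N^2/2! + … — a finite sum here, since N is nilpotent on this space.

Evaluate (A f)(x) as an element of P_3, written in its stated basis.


the result is g(x) = 2x^3 + (7/2)x^2 + 10x - 5/3

order-1 term: 12x + 1
the series for exp(∇ ∘ D) f terminates at order 1
exp(∇ ∘ D) f = 2x^3 + (7/2)x^2 + 10x - 5/3


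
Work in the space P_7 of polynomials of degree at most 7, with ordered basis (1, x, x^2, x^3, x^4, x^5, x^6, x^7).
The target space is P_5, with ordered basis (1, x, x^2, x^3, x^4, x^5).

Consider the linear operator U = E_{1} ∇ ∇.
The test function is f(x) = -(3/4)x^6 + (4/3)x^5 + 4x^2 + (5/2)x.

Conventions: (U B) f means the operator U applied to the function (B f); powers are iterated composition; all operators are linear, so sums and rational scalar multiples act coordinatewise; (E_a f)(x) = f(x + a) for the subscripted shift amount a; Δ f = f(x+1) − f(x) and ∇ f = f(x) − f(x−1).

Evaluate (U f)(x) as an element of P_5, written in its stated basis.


the result is g(x) = -(45/2)x^4 + (80/3)x^3 - (45/2)x^2 + (40/3)x + 13/2

∇ f = -(9/2)x^5 + (215/12)x^4 - (85/3)x^3 + (295/12)x^2 - (19/6)x + 7/12
∇ ∇ f = -(45/2)x^4 + (350/3)x^3 - (475/2)x^2 + (685/3)x - 157/2
E_{1} ∇ ∇ f = -(45/2)x^4 + (80/3)x^3 - (45/2)x^2 + (40/3)x + 13/2


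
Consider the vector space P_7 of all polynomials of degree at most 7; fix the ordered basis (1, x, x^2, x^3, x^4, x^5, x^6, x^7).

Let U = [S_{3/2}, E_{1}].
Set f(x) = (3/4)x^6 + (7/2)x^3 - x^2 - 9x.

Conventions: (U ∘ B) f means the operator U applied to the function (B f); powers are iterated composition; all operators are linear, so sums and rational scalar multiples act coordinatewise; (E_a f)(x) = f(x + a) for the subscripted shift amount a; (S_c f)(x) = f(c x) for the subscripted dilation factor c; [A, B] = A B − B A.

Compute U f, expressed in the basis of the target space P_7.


g(x) = -(2187/128)x^5 - (18225/256)x^4 - (7695/64)x^3 - (29349/256)x^2 - (8025/128)x - 2651/256

E_{1} f = (3/4)x^6 + (9/2)x^5 + (45/4)x^4 + (37/2)x^3 + (83/4)x^2 + 4x - 23/4
S_{3/2} E_{1} f = (2187/256)x^6 + (2187/64)x^5 + (3645/64)x^4 + (999/16)x^3 + (747/16)x^2 + 6x - 23/4
S_{3/2} f = (2187/256)x^6 + (189/16)x^3 - (9/4)x^2 - (27/2)x
E_{1} S_{3/2} f = (2187/256)x^6 + (6561/128)x^5 + (32805/256)x^4 + (11691/64)x^3 + (41301/256)x^2 + (8793/128)x + 1179/256
[S_{3/2}, E_{1}] f = -(2187/128)x^5 - (18225/256)x^4 - (7695/64)x^3 - (29349/256)x^2 - (8025/128)x - 2651/256


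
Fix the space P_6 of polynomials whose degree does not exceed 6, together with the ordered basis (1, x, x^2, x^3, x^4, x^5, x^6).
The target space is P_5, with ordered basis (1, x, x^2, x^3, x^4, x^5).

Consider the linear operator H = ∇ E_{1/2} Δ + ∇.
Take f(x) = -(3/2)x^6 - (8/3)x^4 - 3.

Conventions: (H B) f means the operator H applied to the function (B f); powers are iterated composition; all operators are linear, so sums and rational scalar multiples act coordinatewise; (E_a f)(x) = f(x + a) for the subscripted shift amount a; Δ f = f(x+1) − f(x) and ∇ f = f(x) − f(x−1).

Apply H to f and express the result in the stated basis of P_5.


Δ f = -9x^5 - (45/2)x^4 - (122/3)x^3 - (77/2)x^2 - (59/3)x - 25/6
E_{1/2} Δ f = -9x^5 - 45x^4 - (649/6)x^3 - (289/2)x^2 - (4931/48)x - 1459/48
∇ E_{1/2} Δ f = -45x^4 - 90x^3 - (289/2)x^2 - (199/2)x - 1459/48
∇ f = -9x^5 + (45/2)x^4 - (122/3)x^3 + (77/2)x^2 - (59/3)x + 25/6
(∇ E_{1/2} Δ + ∇) f = -9x^5 - (45/2)x^4 - (392/3)x^3 - 106x^2 - (715/6)x - 1259/48

the result is g(x) = -9x^5 - (45/2)x^4 - (392/3)x^3 - 106x^2 - (715/6)x - 1259/48


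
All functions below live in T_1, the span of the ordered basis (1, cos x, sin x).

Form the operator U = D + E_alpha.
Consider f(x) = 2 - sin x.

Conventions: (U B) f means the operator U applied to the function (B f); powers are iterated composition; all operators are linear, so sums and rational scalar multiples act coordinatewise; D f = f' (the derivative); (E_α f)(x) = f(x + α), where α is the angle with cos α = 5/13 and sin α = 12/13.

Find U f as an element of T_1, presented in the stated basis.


the result is g(x) = 2 - (25/13)cos x - (5/13)sin x

D f = -cos x
E_alpha f = 2 - (12/13)cos x - (5/13)sin x
(D + E_alpha) f = 2 - (25/13)cos x - (5/13)sin x


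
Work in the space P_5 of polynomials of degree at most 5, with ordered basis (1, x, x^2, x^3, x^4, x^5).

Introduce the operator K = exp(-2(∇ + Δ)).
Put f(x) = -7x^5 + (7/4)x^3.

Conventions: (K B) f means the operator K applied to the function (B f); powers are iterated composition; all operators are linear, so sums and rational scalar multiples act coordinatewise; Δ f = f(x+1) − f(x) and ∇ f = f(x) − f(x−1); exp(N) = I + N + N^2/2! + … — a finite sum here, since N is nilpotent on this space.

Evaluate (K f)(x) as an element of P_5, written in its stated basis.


order-1 term: 140x^4 + 259x^2 + 21
order-2 term: -1120x^3 - 2156x
order-3 term: 4480x^2 + 4368
order-4 term: -8960x
order-5 term: 7168
the series for exp(-2(∇ + Δ)) f terminates at order 5
exp(-2(∇ + Δ)) f = -7x^5 + 140x^4 - (4473/4)x^3 + 4739x^2 - 11116x + 11557

the result is g(x) = -7x^5 + 140x^4 - (4473/4)x^3 + 4739x^2 - 11116x + 11557


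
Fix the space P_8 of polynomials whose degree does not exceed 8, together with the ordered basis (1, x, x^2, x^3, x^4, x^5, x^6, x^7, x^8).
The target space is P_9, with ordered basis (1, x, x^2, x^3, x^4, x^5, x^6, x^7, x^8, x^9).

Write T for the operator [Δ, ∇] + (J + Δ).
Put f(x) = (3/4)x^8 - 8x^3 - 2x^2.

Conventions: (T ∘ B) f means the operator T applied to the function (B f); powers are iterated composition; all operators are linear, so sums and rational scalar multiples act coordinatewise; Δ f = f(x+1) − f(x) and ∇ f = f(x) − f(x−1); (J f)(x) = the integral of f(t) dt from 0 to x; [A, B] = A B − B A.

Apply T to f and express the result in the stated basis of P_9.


∇ f = 6x^7 - 21x^6 + 42x^5 - (105/2)x^4 + 42x^3 - 45x^2 + 26x - 27/4
Δ ∇ f = 42x^6 + 105x^4 + 42x^2 - 48x - 5/2
Δ f = 6x^7 + 21x^6 + 42x^5 + (105/2)x^4 + 42x^3 - 3x^2 - 22x - 37/4
∇ Δ f = 42x^6 + 105x^4 + 42x^2 - 48x - 5/2
[Δ, ∇] f = 0
J f = (1/12)x^9 - 2x^4 - (2/3)x^3
Δ f = 6x^7 + 21x^6 + 42x^5 + (105/2)x^4 + 42x^3 - 3x^2 - 22x - 37/4
(J + Δ) f = (1/12)x^9 + 6x^7 + 21x^6 + 42x^5 + (101/2)x^4 + (124/3)x^3 - 3x^2 - 22x - 37/4
([Δ, ∇] + (J + Δ)) f = (1/12)x^9 + 6x^7 + 21x^6 + 42x^5 + (101/2)x^4 + (124/3)x^3 - 3x^2 - 22x - 37/4

the result is g(x) = (1/12)x^9 + 6x^7 + 21x^6 + 42x^5 + (101/2)x^4 + (124/3)x^3 - 3x^2 - 22x - 37/4


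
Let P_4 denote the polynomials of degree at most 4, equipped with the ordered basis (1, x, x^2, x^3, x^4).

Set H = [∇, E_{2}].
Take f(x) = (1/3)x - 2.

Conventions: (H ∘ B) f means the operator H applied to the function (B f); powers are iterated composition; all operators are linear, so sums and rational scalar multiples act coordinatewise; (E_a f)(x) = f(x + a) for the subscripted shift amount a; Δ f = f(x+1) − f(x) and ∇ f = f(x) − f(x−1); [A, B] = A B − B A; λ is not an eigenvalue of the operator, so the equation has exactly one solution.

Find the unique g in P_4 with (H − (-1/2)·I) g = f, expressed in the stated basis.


write g with unknown coordinates in the stated basis and equate coefficients in (H − (-1/2)·I) g = f
solving from the highest basis element down gives g = (2/3)x - 4
check: H g = 0
so H g − (-1/2)·g = (1/3)x - 2 = f ✓

g(x) = (2/3)x - 4


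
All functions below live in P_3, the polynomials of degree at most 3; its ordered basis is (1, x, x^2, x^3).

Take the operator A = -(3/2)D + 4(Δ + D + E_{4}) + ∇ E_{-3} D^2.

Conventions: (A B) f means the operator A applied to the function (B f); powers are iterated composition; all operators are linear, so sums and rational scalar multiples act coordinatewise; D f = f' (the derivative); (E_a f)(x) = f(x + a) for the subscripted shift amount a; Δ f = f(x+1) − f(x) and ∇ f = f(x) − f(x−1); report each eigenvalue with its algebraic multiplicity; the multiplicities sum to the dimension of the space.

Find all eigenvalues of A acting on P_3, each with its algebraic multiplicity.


image of 1: 4
image of x: 4x + 45/2
image of x^2: 4x^2 + 45x + 68
image of x^3: 4x^3 + (135/2)x^2 + 204x + 266
the matrix is upper triangular; its diagonal is (4, 4, 4, 4)
for a triangular matrix the eigenvalues are the diagonal entries, with algebraic multiplicity their repetition count

λ = 4 (multiplicity 4)


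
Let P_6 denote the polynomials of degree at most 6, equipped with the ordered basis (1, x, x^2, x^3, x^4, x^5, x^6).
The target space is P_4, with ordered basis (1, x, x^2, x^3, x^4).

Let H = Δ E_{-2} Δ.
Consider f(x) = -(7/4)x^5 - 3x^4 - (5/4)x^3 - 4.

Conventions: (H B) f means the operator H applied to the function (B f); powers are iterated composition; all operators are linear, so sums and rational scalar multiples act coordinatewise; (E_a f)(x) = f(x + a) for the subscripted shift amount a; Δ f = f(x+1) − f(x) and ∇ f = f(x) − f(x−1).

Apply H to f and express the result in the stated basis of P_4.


Δ f = -(35/4)x^4 - (59/2)x^3 - (157/4)x^2 - (49/2)x - 6
E_{-2} Δ f = -(35/4)x^4 + (81/2)x^3 - (289/4)x^2 + (117/2)x - 18
Δ E_{-2} Δ f = -35x^3 + 69x^2 - 58x + 18

the result is g(x) = -35x^3 + 69x^2 - 58x + 18


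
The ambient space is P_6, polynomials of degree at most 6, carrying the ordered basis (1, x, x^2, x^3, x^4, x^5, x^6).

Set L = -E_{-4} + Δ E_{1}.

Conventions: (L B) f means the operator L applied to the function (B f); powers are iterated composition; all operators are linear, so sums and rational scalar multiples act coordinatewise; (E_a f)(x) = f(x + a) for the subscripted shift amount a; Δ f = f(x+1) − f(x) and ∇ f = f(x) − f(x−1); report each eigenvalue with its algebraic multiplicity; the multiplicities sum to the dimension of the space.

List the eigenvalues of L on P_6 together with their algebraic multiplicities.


image of 1: -1
image of x: -x + 5
image of x^2: -x^2 + 10x - 13
image of x^3: -x^3 + 15x^2 - 39x + 71
image of x^4: -x^4 + 20x^3 - 78x^2 + 284x - 241
image of x^5: -x^5 + 25x^4 - 130x^3 + 710x^2 - 1205x + 1055
image of x^6: -x^6 + 30x^5 - 195x^4 + 1420x^3 - 3615x^2 + 6330x - 4033
the matrix is upper triangular; its diagonal is (-1, -1, -1, -1, -1, -1, -1)
for a triangular matrix the eigenvalues are the diagonal entries, with algebraic multiplicity their repetition count

λ = -1 (multiplicity 7)


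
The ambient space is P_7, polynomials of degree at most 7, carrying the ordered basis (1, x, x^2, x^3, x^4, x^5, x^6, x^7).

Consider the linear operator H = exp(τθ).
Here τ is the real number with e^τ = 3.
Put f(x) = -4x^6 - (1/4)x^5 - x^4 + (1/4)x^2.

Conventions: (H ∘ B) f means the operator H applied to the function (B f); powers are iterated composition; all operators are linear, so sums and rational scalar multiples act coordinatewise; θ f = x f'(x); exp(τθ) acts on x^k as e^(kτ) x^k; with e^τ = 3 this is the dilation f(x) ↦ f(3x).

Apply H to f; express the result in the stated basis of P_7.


the result is g(x) = -2916x^6 - (243/4)x^5 - 81x^4 + (9/4)x^2

exp(τθ) x^k = e^(kτ) x^k; with e^τ = 3 this sends x^k to 3^k x^k
x^2 ↦ 9 x^2
x^4 ↦ 81 x^4
x^5 ↦ 243 x^5
x^6 ↦ 729 x^6
applying this coordinatewise to f: exp(τθ) f = -2916x^6 - (243/4)x^5 - 81x^4 + (9/4)x^2


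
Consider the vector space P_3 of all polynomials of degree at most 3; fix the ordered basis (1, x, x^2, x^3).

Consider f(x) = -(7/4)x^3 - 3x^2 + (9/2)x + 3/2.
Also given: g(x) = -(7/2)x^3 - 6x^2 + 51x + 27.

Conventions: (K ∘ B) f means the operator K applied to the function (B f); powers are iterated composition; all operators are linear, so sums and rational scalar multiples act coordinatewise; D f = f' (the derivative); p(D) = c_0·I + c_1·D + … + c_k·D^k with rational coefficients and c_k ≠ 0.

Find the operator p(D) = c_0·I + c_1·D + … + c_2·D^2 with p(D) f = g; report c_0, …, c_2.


p(D) = 2·I − 4·D^2, i.e. c_0 = 2, c_1 = 0, c_2 = -4

D^0 f = -(7/4)x^3 - 3x^2 + (9/2)x + 3/2
D^1 f = -(21/4)x^2 - 6x + 9/2
D^2 f = -(21/2)x - 6
matching coefficients of g against c_0 f + c_1 Df + … from the top degree down determines the c_i
solution: c_0 = 2, c_1 = 0, c_2 = -4


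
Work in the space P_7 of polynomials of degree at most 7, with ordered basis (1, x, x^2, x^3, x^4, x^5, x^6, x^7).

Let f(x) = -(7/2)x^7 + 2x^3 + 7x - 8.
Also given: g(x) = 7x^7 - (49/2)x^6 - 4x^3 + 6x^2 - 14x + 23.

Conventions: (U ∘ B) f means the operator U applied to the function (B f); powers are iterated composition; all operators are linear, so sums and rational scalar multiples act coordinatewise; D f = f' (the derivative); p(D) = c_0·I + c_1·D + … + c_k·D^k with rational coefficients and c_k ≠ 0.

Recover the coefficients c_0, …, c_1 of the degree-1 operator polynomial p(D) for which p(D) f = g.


p(D) = -2·I + D, i.e. c_0 = -2, c_1 = 1

D^0 f = -(7/2)x^7 + 2x^3 + 7x - 8
D^1 f = -(49/2)x^6 + 6x^2 + 7
matching coefficients of g against c_0 f + c_1 Df + … from the top degree down determines the c_i
solution: c_0 = -2, c_1 = 1


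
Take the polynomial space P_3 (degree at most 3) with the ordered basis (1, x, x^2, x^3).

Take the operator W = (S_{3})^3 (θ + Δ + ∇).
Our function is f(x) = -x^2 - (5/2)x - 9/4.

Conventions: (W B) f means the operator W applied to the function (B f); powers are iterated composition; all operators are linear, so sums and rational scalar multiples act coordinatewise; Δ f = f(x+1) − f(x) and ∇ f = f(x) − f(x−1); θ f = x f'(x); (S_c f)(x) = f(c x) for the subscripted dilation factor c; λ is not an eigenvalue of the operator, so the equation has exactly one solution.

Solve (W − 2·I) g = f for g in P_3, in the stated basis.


write g with unknown coordinates in the stated basis and equate coefficients in (W − 2·I) g = f
solving from the highest basis element down gives g = -(1/1456)x^2 - (883/9100)x + 18709/18200
check: W g = -(729/728)x^2 - (6129/2275)x - 883/4550
so W g − 2·g = -x^2 - (5/2)x - 9/4 = f ✓

the result is g(x) = -(1/1456)x^2 - (883/9100)x + 18709/18200


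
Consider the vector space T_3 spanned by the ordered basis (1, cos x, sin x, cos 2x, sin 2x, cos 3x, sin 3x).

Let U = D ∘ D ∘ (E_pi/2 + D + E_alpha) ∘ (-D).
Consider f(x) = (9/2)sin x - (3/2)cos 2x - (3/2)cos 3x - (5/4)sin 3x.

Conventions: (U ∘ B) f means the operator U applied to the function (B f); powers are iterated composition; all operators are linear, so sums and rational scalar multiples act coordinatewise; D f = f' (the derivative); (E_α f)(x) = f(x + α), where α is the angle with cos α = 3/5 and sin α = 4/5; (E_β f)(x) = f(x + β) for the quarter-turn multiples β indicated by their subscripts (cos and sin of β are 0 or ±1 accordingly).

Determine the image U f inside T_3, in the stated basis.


g(x) = (27/10)cos x - (63/5)sin x + (888/25)cos 2x - (384/25)sin 2x + (63423/500)cos 3x + (5184/125)sin 3x

D f = (9/2)cos x + 3sin 2x - (15/4)cos 3x + (9/2)sin 3x
(-D) f = -(9/2)cos x - 3sin 2x + (15/4)cos 3x - (9/2)sin 3x
E_pi/2 (-D) f = (9/2)sin x + 3sin 2x + (9/2)cos 3x + (15/4)sin 3x
D (-D) f = (9/2)sin x - 6cos 2x - (27/2)cos 3x - (45/4)sin 3x
E_alpha (-D) f = -(27/10)cos x + (18/5)sin x - (72/25)cos 2x + (21/25)sin 2x - (2547/500)cos 3x + (723/250)sin 3x
(E_pi/2 + D + E_alpha) (-D) f = -(27/10)cos x + (63/5)sin x - (222/25)cos 2x + (96/25)sin 2x - (7047/500)cos 3x - (576/125)sin 3x
D (E_pi/2 + D + E_alpha) (-D) f = (63/5)cos x + (27/10)sin x + (192/25)cos 2x + (444/25)sin 2x - (1728/125)cos 3x + (21141/500)sin 3x
D D (E_pi/2 + D + E_alpha) (-D) f = (27/10)cos x - (63/5)sin x + (888/25)cos 2x - (384/25)sin 2x + (63423/500)cos 3x + (5184/125)sin 3x


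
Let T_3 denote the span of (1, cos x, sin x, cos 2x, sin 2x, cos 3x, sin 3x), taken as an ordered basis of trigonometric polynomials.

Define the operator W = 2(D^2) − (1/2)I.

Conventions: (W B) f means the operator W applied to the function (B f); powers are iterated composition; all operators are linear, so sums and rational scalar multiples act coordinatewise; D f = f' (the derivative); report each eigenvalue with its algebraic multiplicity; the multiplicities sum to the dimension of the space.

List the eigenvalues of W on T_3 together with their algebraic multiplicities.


λ = -37/2 (multiplicity 2), λ = -17/2 (multiplicity 2), λ = -5/2 (multiplicity 2), λ = -1/2 (multiplicity 1)

image of 1: -1/2
image of cos x: -(5/2)cos x
image of sin x: -(5/2)sin x
image of cos 2x: -(17/2)cos 2x
image of sin 2x: -(17/2)sin 2x
image of cos 3x: -(37/2)cos 3x
image of sin 3x: -(37/2)sin 3x
the matrix is diagonal; its diagonal is (-1/2, -5/2, -5/2, -17/2, -17/2, -37/2, -37/2)
for a triangular matrix the eigenvalues are the diagonal entries, with algebraic multiplicity their repetition count


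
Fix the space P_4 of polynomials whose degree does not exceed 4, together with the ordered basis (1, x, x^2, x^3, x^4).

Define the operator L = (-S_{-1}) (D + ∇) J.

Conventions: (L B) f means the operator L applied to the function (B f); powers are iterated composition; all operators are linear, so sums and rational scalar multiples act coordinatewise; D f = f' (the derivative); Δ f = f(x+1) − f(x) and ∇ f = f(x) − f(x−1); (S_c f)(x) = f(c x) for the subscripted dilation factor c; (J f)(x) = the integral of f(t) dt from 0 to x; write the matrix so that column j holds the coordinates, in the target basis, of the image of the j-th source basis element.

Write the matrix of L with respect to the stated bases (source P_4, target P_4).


image of 1: -2
image of x: 2x + 1/2
image of x^2: -2x^2 - x - 1/3
image of x^3: 2x^3 + (3/2)x^2 + x + 1/4
image of x^4: -2x^4 - 2x^3 - 2x^2 - x - 1/5
each image's coordinates form column j of the matrix

the matrix is [[-2, 1/2, -1/3, 1/4, -1/5]; [0, 2, -1, 1, -1]; [0, 0, -2, 3/2, -2]; [0, 0, 0, 2, -2]; [0, 0, 0, 0, -2]] (rows listed top to bottom)


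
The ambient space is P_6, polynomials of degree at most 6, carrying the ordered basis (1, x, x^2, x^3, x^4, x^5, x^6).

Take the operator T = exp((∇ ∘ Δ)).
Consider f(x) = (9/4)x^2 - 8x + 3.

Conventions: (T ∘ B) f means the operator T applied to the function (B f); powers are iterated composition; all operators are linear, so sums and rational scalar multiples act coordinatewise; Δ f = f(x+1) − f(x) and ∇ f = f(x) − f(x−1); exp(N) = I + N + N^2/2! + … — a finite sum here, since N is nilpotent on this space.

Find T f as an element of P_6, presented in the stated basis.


order-1 term: 9/2
the series for exp((∇ ∘ Δ)) f terminates at order 1
exp((∇ ∘ Δ)) f = (9/4)x^2 - 8x + 15/2

the image equals g(x) = (9/4)x^2 - 8x + 15/2


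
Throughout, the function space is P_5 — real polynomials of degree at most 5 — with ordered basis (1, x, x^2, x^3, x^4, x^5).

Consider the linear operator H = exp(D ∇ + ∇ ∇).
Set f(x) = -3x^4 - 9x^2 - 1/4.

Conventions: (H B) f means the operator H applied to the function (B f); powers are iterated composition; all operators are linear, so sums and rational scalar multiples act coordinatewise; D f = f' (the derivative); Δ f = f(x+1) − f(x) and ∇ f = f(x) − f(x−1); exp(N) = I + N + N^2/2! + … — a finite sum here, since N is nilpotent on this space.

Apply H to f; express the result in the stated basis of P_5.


order-1 term: -72x^2 + 108x - 90
order-2 term: -144
the series for exp(D ∇ + ∇ ∇) f terminates at order 2
exp(D ∇ + ∇ ∇) f = -3x^4 - 81x^2 + 108x - 937/4

the result is g(x) = -3x^4 - 81x^2 + 108x - 937/4


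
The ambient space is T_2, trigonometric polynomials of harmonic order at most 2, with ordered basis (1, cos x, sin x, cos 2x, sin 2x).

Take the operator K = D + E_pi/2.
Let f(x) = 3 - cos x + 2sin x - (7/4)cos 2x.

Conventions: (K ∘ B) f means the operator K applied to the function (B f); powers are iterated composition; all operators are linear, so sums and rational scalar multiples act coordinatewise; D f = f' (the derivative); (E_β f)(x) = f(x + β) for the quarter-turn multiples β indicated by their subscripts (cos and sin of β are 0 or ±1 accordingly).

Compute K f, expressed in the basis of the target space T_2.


the result is g(x) = 3 + 4cos x + 2sin x + (7/4)cos 2x + (7/2)sin 2x

D f = 2cos x + sin x + (7/2)sin 2x
E_pi/2 f = 3 + 2cos x + sin x + (7/4)cos 2x
(D + E_pi/2) f = 3 + 4cos x + 2sin x + (7/4)cos 2x + (7/2)sin 2x


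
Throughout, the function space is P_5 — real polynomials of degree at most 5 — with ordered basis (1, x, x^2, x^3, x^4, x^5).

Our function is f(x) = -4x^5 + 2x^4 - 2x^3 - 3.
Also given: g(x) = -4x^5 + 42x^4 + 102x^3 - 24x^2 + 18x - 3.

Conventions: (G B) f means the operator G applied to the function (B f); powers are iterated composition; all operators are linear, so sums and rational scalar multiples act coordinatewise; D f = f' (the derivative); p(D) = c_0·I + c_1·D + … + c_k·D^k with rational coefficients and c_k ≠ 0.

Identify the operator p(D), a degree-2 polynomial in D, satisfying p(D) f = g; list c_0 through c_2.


D^0 f = -4x^5 + 2x^4 - 2x^3 - 3
D^1 f = -20x^4 + 8x^3 - 6x^2
D^2 f = -80x^3 + 24x^2 - 12x
matching coefficients of g against c_0 f + c_1 Df + … from the top degree down determines the c_i
solution: c_0 = 1, c_1 = -2, c_2 = -3/2

c_0 = 1, c_1 = -2, c_2 = -3/2


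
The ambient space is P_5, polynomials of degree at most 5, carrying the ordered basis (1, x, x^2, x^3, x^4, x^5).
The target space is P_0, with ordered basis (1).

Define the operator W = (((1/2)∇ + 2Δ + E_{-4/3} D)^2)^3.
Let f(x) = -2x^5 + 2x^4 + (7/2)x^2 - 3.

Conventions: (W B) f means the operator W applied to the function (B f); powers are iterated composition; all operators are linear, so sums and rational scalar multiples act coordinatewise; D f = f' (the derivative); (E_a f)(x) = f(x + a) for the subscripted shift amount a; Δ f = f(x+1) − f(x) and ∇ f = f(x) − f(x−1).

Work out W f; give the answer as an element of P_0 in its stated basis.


the result is g(x) = 0

∇ f = -10x^4 + 28x^3 - 32x^2 + 25x - 15/2
((1/2)∇) f = -5x^4 + 14x^3 - 16x^2 + (25/2)x - 15/4
Δ f = -10x^4 - 12x^3 - 8x^2 + 5x + 7/2
(2Δ) f = -20x^4 - 24x^3 - 16x^2 + 10x + 7
D f = -10x^4 + 8x^3 + 7x
E_{-4/3} D f = -10x^4 + (184/3)x^3 - (416/3)x^2 + (3901/27)x - 4852/81
((1/2)∇ + 2Δ + E_{-4/3} D) f = -35x^4 + (154/3)x^3 - (512/3)x^2 + (9017/54)x - 18355/324
∇ ((1/2)∇ + 2Δ + E_{-4/3} D) f = -140x^3 + 364x^2 - (1906/3)x + 22895/54
((1/2)∇) ((1/2)∇ + 2Δ + E_{-4/3} D) f = -70x^3 + 182x^2 - (953/3)x + 22895/108
Δ ((1/2)∇ + 2Δ + E_{-4/3} D) f = -140x^3 - 56x^2 - (982/3)x + 683/54
(2Δ) ((1/2)∇ + 2Δ + E_{-4/3} D) f = -280x^3 - 112x^2 - (1964/3)x + 683/27
D ((1/2)∇ + 2Δ + E_{-4/3} D) f = -140x^3 + 154x^2 - (1024/3)x + 9017/54
E_{-4/3} D ((1/2)∇ + 2Δ + E_{-4/3} D) f = -140x^3 + 714x^2 - (4496/3)x + 22099/18
((1/2)∇ + 2Δ + E_{-4/3} D) ((1/2)∇ + 2Δ + E_{-4/3} D) f = -490x^3 + 784x^2 - 2471x + 158221/108
∇ ((1/2)∇ + 2Δ + E_{-4/3} D)^2 f = -1470x^2 + 3038x - 3745
((1/2)∇) ((1/2)∇ + 2Δ + E_{-4/3} D)^2 f = -735x^2 + 1519x - 3745/2
Δ ((1/2)∇ + 2Δ + E_{-4/3} D)^2 f = -1470x^2 + 98x - 2177
(2Δ) ((1/2)∇ + 2Δ + E_{-4/3} D)^2 f = -2940x^2 + 196x - 4354
D ((1/2)∇ + 2Δ + E_{-4/3} D)^2 f = -1470x^2 + 1568x - 2471
E_{-4/3} D ((1/2)∇ + 2Δ + E_{-4/3} D)^2 f = -1470x^2 + 5488x - 7175
((1/2)∇ + 2Δ + E_{-4/3} D) ((1/2)∇ + 2Δ + E_{-4/3} D)^2 f = -5145x^2 + 7203x - 26803/2
∇ ((1/2)∇ + 2Δ + E_{-4/3} D) ((1/2)∇ + 2Δ + E_{-4/3} D)^2 f = -10290x + 12348
((1/2)∇) ((1/2)∇ + 2Δ + E_{-4/3} D) ((1/2)∇ + 2Δ + E_{-4/3} D)^2 f = -5145x + 6174
Δ ((1/2)∇ + 2Δ + E_{-4/3} D) ((1/2)∇ + 2Δ + E_{-4/3} D)^2 f = -10290x + 2058
(2Δ) ((1/2)∇ + 2Δ + E_{-4/3} D) ((1/2)∇ + 2Δ + E_{-4/3} D)^2 f = -20580x + 4116
D ((1/2)∇ + 2Δ + E_{-4/3} D) ((1/2)∇ + 2Δ + E_{-4/3} D)^2 f = -10290x + 7203
E_{-4/3} D ((1/2)∇ + 2Δ + E_{-4/3} D) ((1/2)∇ + 2Δ + E_{-4/3} D)^2 f = -10290x + 20923
((1/2)∇ + 2Δ + E_{-4/3} D) ((1/2)∇ + 2Δ + E_{-4/3} D) ((1/2)∇ + 2Δ + E_{-4/3} D)^2 f = -36015x + 31213
∇ ((1/2)∇ + 2Δ + E_{-4/3} D)^2 ((1/2)∇ + 2Δ + E_{-4/3} D)^2 f = -36015
((1/2)∇) ((1/2)∇ + 2Δ + E_{-4/3} D)^2 ((1/2)∇ + 2Δ + E_{-4/3} D)^2 f = -36015/2
Δ ((1/2)∇ + 2Δ + E_{-4/3} D)^2 ((1/2)∇ + 2Δ + E_{-4/3} D)^2 f = -36015
(2Δ) ((1/2)∇ + 2Δ + E_{-4/3} D)^2 ((1/2)∇ + 2Δ + E_{-4/3} D)^2 f = -72030
D ((1/2)∇ + 2Δ + E_{-4/3} D)^2 ((1/2)∇ + 2Δ + E_{-4/3} D)^2 f = -36015
E_{-4/3} D ((1/2)∇ + 2Δ + E_{-4/3} D)^2 ((1/2)∇ + 2Δ + E_{-4/3} D)^2 f = -36015
((1/2)∇ + 2Δ + E_{-4/3} D) ((1/2)∇ + 2Δ + E_{-4/3} D)^2 ((1/2)∇ + 2Δ + E_{-4/3} D)^2 f = -252105/2
∇ ((1/2)∇ + 2Δ + E_{-4/3} D) ((1/2)∇ + 2Δ + E_{-4/3} D)^2 ((1/2)∇ + 2Δ + E_{-4/3} D)^2 f = 0
((1/2)∇) ((1/2)∇ + 2Δ + E_{-4/3} D) ((1/2)∇ + 2Δ + E_{-4/3} D)^2 ((1/2)∇ + 2Δ + E_{-4/3} D)^2 f = 0
Δ ((1/2)∇ + 2Δ + E_{-4/3} D) ((1/2)∇ + 2Δ + E_{-4/3} D)^2 ((1/2)∇ + 2Δ + E_{-4/3} D)^2 f = 0
(2Δ) ((1/2)∇ + 2Δ + E_{-4/3} D) ((1/2)∇ + 2Δ + E_{-4/3} D)^2 ((1/2)∇ + 2Δ + E_{-4/3} D)^2 f = 0
D ((1/2)∇ + 2Δ + E_{-4/3} D) ((1/2)∇ + 2Δ + E_{-4/3} D)^2 ((1/2)∇ + 2Δ + E_{-4/3} D)^2 f = 0
E_{-4/3} D ((1/2)∇ + 2Δ + E_{-4/3} D) ((1/2)∇ + 2Δ + E_{-4/3} D)^2 ((1/2)∇ + 2Δ + E_{-4/3} D)^2 f = 0
((1/2)∇ + 2Δ + E_{-4/3} D) ((1/2)∇ + 2Δ + E_{-4/3} D) ((1/2)∇ + 2Δ + E_{-4/3} D)^2 ((1/2)∇ + 2Δ + E_{-4/3} D)^2 f = 0
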